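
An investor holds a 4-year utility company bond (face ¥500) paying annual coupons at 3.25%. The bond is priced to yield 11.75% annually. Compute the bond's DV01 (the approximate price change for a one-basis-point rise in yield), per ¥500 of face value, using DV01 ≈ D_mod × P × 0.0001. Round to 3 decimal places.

Periodic yield y = 0.1175.
  t   CF        PV=CF/(1+0.1175)^t    t·PV
  1        16.25        14.5414        14.5414
  2        16.25        13.0124        26.0249
  3        16.25        11.6442        34.9327
  4       516.25       331.0320     1,324.1279
  Σ                    370.2300     1,399.6268
P = 370.2300; D_Mac = 3.78043 yrs; D_mod = 3.38293 yrs.
DV01 ≈ 3.38293 × 370.2300 × 0.0001 = 0.125246.

¥0.125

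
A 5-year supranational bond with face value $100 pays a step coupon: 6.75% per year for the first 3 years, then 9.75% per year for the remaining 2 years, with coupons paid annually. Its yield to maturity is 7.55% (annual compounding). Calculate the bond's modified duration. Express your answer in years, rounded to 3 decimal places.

Periodic yield y = 0.0755. First find Macaulay duration:
  t   CF        PV=CF/(1+0.0755)^t    t·PV
  1         6.75         6.2762         6.2762
  2         6.75         5.8356        11.6711
  3         6.75         5.4259        16.2777
  4         9.75         7.2872        29.1490
  5       109.75        76.2698       381.3489
  Σ                    101.0946       444.7228
P = 101.0946; Macaulay duration = 444.7228 / 101.0946 = 4.39907 years.
Modified duration = D_Mac / (1 + y) = 4.39907 / 1.0755 = 4.09026 years.

4.090 years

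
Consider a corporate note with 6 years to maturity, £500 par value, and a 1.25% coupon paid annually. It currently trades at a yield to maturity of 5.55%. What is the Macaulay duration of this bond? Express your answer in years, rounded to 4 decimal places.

5.7891 years

Periodic yield y = 0.0555. Discount each cash flow and weight by its year:
  t   CF        PV=CF/(1+0.0555)^t    t·PV
  1         6.25         5.9214         5.9214
  2         6.25         5.6100        11.2200
  3         6.25         5.3150        15.9451
  4         6.25         5.0356        20.1422
  5         6.25         4.7708        23.8539
  6       506.25       366.1134     2,196.6803
  Σ                    392.7661     2,273.7629
Price P = Σ PV = 392.7661.
Macaulay duration = Σ(t·PV) / P = 2,273.7629 / 392.7661 = 5.78910 years.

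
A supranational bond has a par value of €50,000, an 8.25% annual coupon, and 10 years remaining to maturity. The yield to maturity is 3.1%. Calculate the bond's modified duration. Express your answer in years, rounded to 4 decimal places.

Periodic yield y = 0.031. First find Macaulay duration:
  t   CF        PV=CF/(1+0.031)^t    t·PV
  1     4,125.00     4,000.9699     4,000.9699
  2     4,125.00     3,880.6692     7,761.3384
  3     4,125.00     3,763.9856    11,291.9569
  4     4,125.00     3,650.8105    14,603.2420
  5     4,125.00     3,541.0383    17,705.1916
  6     4,125.00     3,434.5667    20,607.4005
  7     4,125.00     3,331.2966    23,319.0759
  8     4,125.00     3,231.1315    25,849.0518
  9     4,125.00     3,133.9782    28,205.8034
  10   54,125.00    39,885.1525   398,851.5247
  Σ                 71,853.5990   552,195.5551
P = 71,853.5990; Macaulay duration = 552,195.5551 / 71,853.5990 = 7.68501 years.
Modified duration = D_Mac / (1 + y) = 7.68501 / 1.031 = 7.45394 years.

7.4539 years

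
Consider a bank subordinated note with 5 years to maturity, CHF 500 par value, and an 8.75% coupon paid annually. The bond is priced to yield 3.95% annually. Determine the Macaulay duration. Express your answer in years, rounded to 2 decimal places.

Periodic yield y = 0.0395. Discount each cash flow and weight by its year:
  t   CF        PV=CF/(1+0.0395)^t    t·PV
  1        43.75        42.0875        42.0875
  2        43.75        40.4883        80.9765
  3        43.75        38.9497       116.8492
  4        43.75        37.4697       149.8788
  5       543.75       447.9987     2,239.9937
  Σ                    606.9940     2,629.7858
Price P = Σ PV = 606.9940.
Macaulay duration = Σ(t·PV) / P = 2,629.7858 / 606.9940 = 4.33247 years.

4.33 years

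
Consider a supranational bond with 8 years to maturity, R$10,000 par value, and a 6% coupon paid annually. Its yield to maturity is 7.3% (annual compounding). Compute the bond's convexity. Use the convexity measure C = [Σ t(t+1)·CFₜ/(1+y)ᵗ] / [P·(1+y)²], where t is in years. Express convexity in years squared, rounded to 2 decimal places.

With y = 0.073:
  t   CF        PV=CF/(1+0.073)^t    t·PV        t(t+1)·PV
  1       600.00       559.1799       559.1799       1,118.3597
  2       600.00       521.1369     1,042.2738       3,126.8213
  3       600.00       485.6821     1,457.0463       5,828.1850
  4       600.00       452.6394     1,810.5576       9,052.7882
  5       600.00       421.8447     2,109.2237      12,655.3423
  6       600.00       393.1451     2,358.8709      16,512.0962
  7       600.00       366.3981     2,564.7866      20,518.2928
  8    10,600.00     6,032.6494    48,261.1956     434,350.7602
  Σ                  9,232.6757    60,163.1343     503,162.6457
P = 9,232.6757.
Convexity = Σ t(t+1)·PV / [P·(1+y)²] = 503,162.6457 / (9,232.6757 × 1.151329) = 47.33489.

47.33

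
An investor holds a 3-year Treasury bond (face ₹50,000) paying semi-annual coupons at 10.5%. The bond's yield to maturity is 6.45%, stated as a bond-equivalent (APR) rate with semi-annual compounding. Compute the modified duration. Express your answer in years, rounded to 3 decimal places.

Periodic yield y = 0.03225. First find Macaulay duration:
  t   CF        PV=CF/(1+0.03225)^t    t·PV
  1     2,625.00     2,542.9886     2,542.9886
  2     2,625.00     2,463.5395     4,927.0789
  3     2,625.00     2,386.5725     7,159.7175
  4     2,625.00     2,312.0102     9,248.0407
  5     2,625.00     2,239.7774    11,198.8868
  6    52,625.00    43,499.3492   260,996.0953
  Σ                 55,444.2373   296,072.8078
P = 55,444.2373; Macaulay duration = 296,072.8078 / 55,444.2373 = 5.34001 half-year periods = 2.67001 years.
Modified duration = D_Mac / (1 + y) = 2.67001 / 1.03225 = 2.58659 years.

2.587 years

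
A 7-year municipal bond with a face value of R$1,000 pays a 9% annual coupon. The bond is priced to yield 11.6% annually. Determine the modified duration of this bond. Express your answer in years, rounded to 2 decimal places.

Periodic yield y = 0.116. First find Macaulay duration:
  t   CF        PV=CF/(1+0.116)^t    t·PV
  1        90.00        80.6452        80.6452
  2        90.00        72.2627       144.5254
  3        90.00        64.7515       194.2545
  4        90.00        58.0211       232.0843
  5        90.00        51.9902       259.9510
  6        90.00        46.5862       279.5172
  7     1,090.00       505.5652     3,538.9561
  Σ                    879.8220     4,729.9337
P = 879.8220; Macaulay duration = 4,729.9337 / 879.8220 = 5.37601 years.
Modified duration = D_Mac / (1 + y) = 5.37601 / 1.116 = 4.81722 years.

4.82 years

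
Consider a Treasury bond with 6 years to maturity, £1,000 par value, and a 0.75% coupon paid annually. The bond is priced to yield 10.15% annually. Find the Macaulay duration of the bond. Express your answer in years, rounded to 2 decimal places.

5.85 years

Periodic yield y = 0.1015. Discount each cash flow and weight by its year:
  t   CF        PV=CF/(1+0.1015)^t    t·PV
  1         7.50         6.8089         6.8089
  2         7.50         6.1815        12.3630
  3         7.50         5.6119        16.8356
  4         7.50         5.0948        20.3790
  5         7.50         4.6253        23.1264
  6     1,007.50       564.0766     3,384.4593
  Σ                    592.3988     3,463.9722
Price P = Σ PV = 592.3988.
Macaulay duration = Σ(t·PV) / P = 3,463.9722 / 592.3988 = 5.84736 years.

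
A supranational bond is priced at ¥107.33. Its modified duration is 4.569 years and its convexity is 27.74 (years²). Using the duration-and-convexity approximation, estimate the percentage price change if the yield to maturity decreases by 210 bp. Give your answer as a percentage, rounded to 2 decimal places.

Duration effect: -D_mod·Δy = -4.569 × (-0.021) = +0.095949
Convexity effect: ½·C·(Δy)² = 0.5 × 27.74 × (-0.021)² = +0.00611667
ΔP/P ≈ +0.095949 + 0.00611667 = +0.10206567
= +10.206567%.

+10.21%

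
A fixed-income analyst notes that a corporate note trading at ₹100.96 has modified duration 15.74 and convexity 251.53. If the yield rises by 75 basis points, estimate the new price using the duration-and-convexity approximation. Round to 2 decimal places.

Duration effect: -D_mod·Δy = -15.74 × (+0.0075) = -0.118050
Convexity effect: ½·C·(Δy)² = 0.5 × 251.53 × (0.0075)² = +0.00707428125
ΔP/P ≈ -0.118050 + 0.00707428125 = -0.11097571875
New price ≈ 100.96 × (1 - 0.11097571875) = 89.755891435.

₹89.76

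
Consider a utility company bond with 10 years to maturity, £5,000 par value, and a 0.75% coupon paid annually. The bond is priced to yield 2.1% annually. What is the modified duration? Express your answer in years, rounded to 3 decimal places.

Periodic yield y = 0.021. First find Macaulay duration:
  t   CF        PV=CF/(1+0.021)^t    t·PV
  1        37.50        36.7287        36.7287
  2        37.50        35.9733        71.9465
  3        37.50        35.2334       105.7001
  4        37.50        34.5087       138.0347
  5        37.50        33.7989       168.9945
  6        37.50        33.1037       198.6223
  7        37.50        32.4228       226.9599
  8        37.50        31.7560       254.0477
  9        37.50        31.1028       279.9253
  10    5,037.50     4,092.2074    40,922.0742
  Σ                  4,396.8356    42,403.0339
P = 4,396.8356; Macaulay duration = 42,403.0339 / 4,396.8356 = 9.64399 years.
Modified duration = D_Mac / (1 + y) = 9.64399 / 1.021 = 9.44563 years.

9.446 years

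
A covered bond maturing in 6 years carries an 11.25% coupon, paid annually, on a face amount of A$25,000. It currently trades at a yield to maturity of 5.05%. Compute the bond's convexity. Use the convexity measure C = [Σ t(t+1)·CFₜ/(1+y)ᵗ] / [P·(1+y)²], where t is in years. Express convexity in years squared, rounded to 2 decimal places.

28.44

With y = 0.0505:
  t   CF        PV=CF/(1+0.0505)^t    t·PV        t(t+1)·PV
  1     2,812.50     2,677.2965     2,677.2965       5,354.5931
  2     2,812.50     2,548.5926     5,097.1852      15,291.5556
  3     2,812.50     2,426.0758     7,278.2273      29,112.9093
  4     2,812.50     2,309.4486     9,237.7945      46,188.9723
  5     2,812.50     2,198.4280    10,992.1400      65,952.8401
  6    27,812.50    20,694.9169   124,169.5017     869,186.5119
  Σ                 32,854.7585   159,452.1452   1,031,087.3822
P = 32,854.7585.
Convexity = Σ t(t+1)·PV / [P·(1+y)²] = 1,031,087.3822 / (32,854.7585 × 1.103550) = 28.43839.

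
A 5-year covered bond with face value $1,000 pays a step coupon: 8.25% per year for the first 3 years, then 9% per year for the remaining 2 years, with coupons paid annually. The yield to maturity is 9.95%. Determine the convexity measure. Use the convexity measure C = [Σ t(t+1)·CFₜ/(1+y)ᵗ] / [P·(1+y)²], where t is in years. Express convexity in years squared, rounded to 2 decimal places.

With y = 0.0995:
  t   CF        PV=CF/(1+0.0995)^t    t·PV        t(t+1)·PV
  1        82.50        75.0341        75.0341         150.0682
  2        82.50        68.2438       136.4877         409.4631
  3        82.50        62.0681       186.2042         744.8169
  4        90.00        61.5831       246.3324       1,231.6621
  5     1,090.00       678.3445     3,391.7227      20,350.3360
  Σ                    945.2737     4,035.7811      22,886.3462
P = 945.2737.
Convexity = Σ t(t+1)·PV / [P·(1+y)²] = 22,886.3462 / (945.2737 × 1.208900) = 20.02758.

20.03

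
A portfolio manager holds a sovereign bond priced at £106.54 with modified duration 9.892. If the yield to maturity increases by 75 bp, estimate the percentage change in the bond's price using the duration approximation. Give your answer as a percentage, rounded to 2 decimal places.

Duration approximation: ΔP/P ≈ -D_mod · Δy = -9.892 × (+0.0075) = -0.074190.
As a percentage: -7.4190%.

-7.42%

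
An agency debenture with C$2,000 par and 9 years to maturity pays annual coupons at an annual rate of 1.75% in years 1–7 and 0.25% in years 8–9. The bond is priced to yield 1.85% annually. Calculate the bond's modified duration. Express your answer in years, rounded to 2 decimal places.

8.25 years

Periodic yield y = 0.0185. First find Macaulay duration:
  t   CF        PV=CF/(1+0.0185)^t    t·PV
  1        35.00        34.3643        34.3643
  2        35.00        33.7401        67.4801
  3        35.00        33.1272        99.3816
  4        35.00        32.5255       130.1020
  5        35.00        31.9347       159.6735
  6        35.00        31.3546       188.1279
  7        35.00        30.7851       215.4958
  8         5.00         4.3180        34.5439
  9     2,005.00     1,700.0632    15,300.5692
  Σ                  1,932.2127    16,229.7383
P = 1,932.2127; Macaulay duration = 16,229.7383 / 1,932.2127 = 8.39956 years.
Modified duration = D_Mac / (1 + y) = 8.39956 / 1.0185 = 8.24699 years.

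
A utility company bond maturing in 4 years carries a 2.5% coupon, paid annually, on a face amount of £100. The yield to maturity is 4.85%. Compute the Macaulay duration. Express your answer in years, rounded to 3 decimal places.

3.849 years

Periodic yield y = 0.0485. Discount each cash flow and weight by its year:
  t   CF        PV=CF/(1+0.0485)^t    t·PV
  1         2.50         2.3844         2.3844
  2         2.50         2.2741         4.5481
  3         2.50         2.1689         6.5066
  4       102.50        84.8106       339.2424
  Σ                     91.6379       352.6815
Price P = Σ PV = 91.6379.
Macaulay duration = Σ(t·PV) / P = 352.6815 / 91.6379 = 3.84864 years.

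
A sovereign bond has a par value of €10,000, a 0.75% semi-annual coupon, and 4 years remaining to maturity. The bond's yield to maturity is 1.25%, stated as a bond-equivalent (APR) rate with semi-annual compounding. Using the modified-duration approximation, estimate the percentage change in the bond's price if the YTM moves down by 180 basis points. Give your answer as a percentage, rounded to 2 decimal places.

+7.06%

Periodic yield y = 0.00625. Modified duration first:
  t   CF        PV=CF/(1+0.00625)^t    t·PV
  1        37.50        37.2671        37.2671
  2        37.50        37.0356        74.0712
  3        37.50        36.8056       110.4167
  4        37.50        36.5770       146.3079
  5        37.50        36.3498       181.7489
  6        37.50        36.1240       216.7440
  7        37.50        35.8996       251.2974
  8    10,037.50     9,549.4511    76,395.6092
  Σ                  9,805.5098    77,413.4624
P = 9,805.5098; D_Mac = 7.89489 half-year periods = 3.94745 yrs; D_mod = 3.94745/(1+0.00625) = 3.92293 yrs.
ΔP/P ≈ -D_mod · Δy = -3.92293 × (-0.018) = +0.070613 = +7.0613%.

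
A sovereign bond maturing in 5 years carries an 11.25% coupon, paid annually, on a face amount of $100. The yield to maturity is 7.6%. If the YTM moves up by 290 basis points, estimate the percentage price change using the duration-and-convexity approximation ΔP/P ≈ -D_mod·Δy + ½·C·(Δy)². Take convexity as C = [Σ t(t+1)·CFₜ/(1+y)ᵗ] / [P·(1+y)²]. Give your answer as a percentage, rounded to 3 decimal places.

With y = 0.076:
  t   CF        PV=CF/(1+0.076)^t    t·PV        t(t+1)·PV
  1        11.25        10.4554        10.4554          20.9108
  2        11.25         9.7169        19.4338          58.3014
  3        11.25         9.0306        27.0917         108.3670
  4        11.25         8.3927        33.5709         167.8547
  5       111.25        77.1327       385.6636       2,313.9817
  Σ                    114.7283       476.2155       2,669.4155
P = 114.7283; D_Mac = 4.15081 yrs; D_mod = 3.85763 yrs; C = 20.09652.
Duration effect: -3.85763 × (+0.029) = -0.111871
Convexity effect: 0.5 × 20.09652 × (0.029)² = +0.0084506
ΔP/P ≈ -0.111871 + 0.0084506 = -0.103421 = -10.3421%.

-10.342%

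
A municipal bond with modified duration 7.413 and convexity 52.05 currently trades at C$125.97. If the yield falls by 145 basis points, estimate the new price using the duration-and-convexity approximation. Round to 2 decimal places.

C$140.20

Duration effect: -D_mod·Δy = -7.413 × (-0.0145) = +0.1074885
Convexity effect: ½·C·(Δy)² = 0.5 × 52.05 × (-0.0145)² = +0.00547175625
ΔP/P ≈ +0.1074885 + 0.00547175625 = +0.11296025625
New price ≈ 125.97 × (1 + 0.11296025625) = 140.1996034798125.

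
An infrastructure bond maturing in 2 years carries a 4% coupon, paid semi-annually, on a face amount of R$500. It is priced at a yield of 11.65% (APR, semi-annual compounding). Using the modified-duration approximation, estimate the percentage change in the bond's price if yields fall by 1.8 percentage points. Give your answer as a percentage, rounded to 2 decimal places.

+3.29%

Periodic yield y = 0.05825. Modified duration first:
  t   CF        PV=CF/(1+0.05825)^t    t·PV
  1        10.00         9.4496         9.4496
  2        10.00         8.9294        17.8588
  3        10.00         8.4379        25.3137
  4       510.00       406.6465     1,626.5861
  Σ                    433.4634     1,679.2083
P = 433.4634; D_Mac = 3.87393 half-year periods = 1.93697 yrs; D_mod = 1.93697/(1+0.05825) = 1.83035 yrs.
ΔP/P ≈ -D_mod · Δy = -1.83035 × (-0.018) = +0.032946 = +3.2946%.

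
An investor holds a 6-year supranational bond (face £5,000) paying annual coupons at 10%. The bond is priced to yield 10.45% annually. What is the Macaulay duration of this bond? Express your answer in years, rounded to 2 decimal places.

Periodic yield y = 0.1045. Discount each cash flow and weight by its year:
  t   CF        PV=CF/(1+0.1045)^t    t·PV
  1       500.00       452.6935       452.6935
  2       500.00       409.8629       819.7257
  3       500.00       371.0845     1,113.2536
  4       500.00       335.9751     1,343.9005
  5       500.00       304.1875     1,520.9376
  6     5,500.00     3,029.4819    18,176.8917
  Σ                  4,903.2855    23,427.4026
Price P = Σ PV = 4,903.2855.
Macaulay duration = Σ(t·PV) / P = 23,427.4026 / 4,903.2855 = 4.77790 years.

4.78 years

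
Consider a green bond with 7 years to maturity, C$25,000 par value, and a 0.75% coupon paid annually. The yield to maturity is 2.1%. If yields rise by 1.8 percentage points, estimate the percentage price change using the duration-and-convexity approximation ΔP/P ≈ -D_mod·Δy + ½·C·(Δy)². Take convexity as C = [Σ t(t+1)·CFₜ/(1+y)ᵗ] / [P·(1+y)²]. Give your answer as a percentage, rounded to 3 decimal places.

With y = 0.021:
  t   CF        PV=CF/(1+0.021)^t    t·PV        t(t+1)·PV
  1       187.50       183.6435       183.6435         367.2870
  2       187.50       179.8663       359.7326       1,079.1978
  3       187.50       176.1668       528.5004       2,114.0015
  4       187.50       172.5434       690.1735       3,450.8676
  5       187.50       168.9945       844.9725       5,069.8349
  6       187.50       165.5186       993.1116       6,951.7814
  7    25,187.50    21,777.3419   152,441.3931   1,219,531.1446
  Σ                 22,824.0749   156,041.5272   1,238,564.1148
P = 22,824.0749; D_Mac = 6.83671 yrs; D_mod = 6.69609 yrs; C = 52.05636.
Duration effect: -6.69609 × (+0.018) = -0.120530
Convexity effect: 0.5 × 52.05636 × (0.018)² = +0.0084331
ΔP/P ≈ -0.120530 + 0.0084331 = -0.112096 = -11.2096%.

-11.210%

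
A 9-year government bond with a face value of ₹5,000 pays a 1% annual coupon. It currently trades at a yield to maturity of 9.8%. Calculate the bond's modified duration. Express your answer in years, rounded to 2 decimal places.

7.70 years

Periodic yield y = 0.098. First find Macaulay duration:
  t   CF        PV=CF/(1+0.098)^t    t·PV
  1        50.00        45.5373        45.5373
  2        50.00        41.4730        82.9460
  3        50.00        37.7714       113.3142
  4        50.00        34.4002       137.6007
  5        50.00        31.3298       156.6492
  6        50.00        28.5336       171.2014
  7        50.00        25.9868       181.9079
  8        50.00        23.6674       189.3395
  9     5,050.00     2,177.0596    19,593.5363
  Σ                  2,445.7592    20,672.0326
P = 2,445.7592; Macaulay duration = 20,672.0326 / 2,445.7592 = 8.45219 years.
Modified duration = D_Mac / (1 + y) = 8.45219 / 1.098 = 7.69781 years.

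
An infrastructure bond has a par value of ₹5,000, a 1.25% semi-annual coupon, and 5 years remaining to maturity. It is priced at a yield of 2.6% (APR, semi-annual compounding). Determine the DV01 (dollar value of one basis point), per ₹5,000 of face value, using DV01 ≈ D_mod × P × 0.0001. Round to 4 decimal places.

Periodic yield y = 0.013.
  t   CF        PV=CF/(1+0.013)^t    t·PV
  1        31.25        30.8490        30.8490
  2        31.25        30.4531        60.9061
  3        31.25        30.0623        90.1868
  4        31.25        29.6765       118.7059
  5        31.25        29.2956       146.4781
  6        31.25        28.9197       173.5180
  7        31.25        28.5485       199.8398
  8        31.25        28.1822       225.4574
  9        31.25        27.8205       250.3845
  10    5,031.25     4,421.6203    44,216.2029
  Σ                  4,685.4276    45,512.5285
P = 4,685.4276; D_Mac = 9.71363 half-year periods = 4.85682 yrs; D_mod = 4.79449 yrs.
DV01 ≈ 4.79449 × 4,685.4276 × 0.0001 = 2.246423.

₹2.2464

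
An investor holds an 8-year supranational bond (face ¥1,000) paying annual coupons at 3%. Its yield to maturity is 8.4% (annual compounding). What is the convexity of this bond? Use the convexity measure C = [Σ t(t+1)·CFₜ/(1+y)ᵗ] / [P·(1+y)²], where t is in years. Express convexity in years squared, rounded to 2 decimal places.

With y = 0.084:
  t   CF        PV=CF/(1+0.084)^t    t·PV        t(t+1)·PV
  1        30.00        27.6753        27.6753          55.3506
  2        30.00        25.5307        51.0614         153.1842
  3        30.00        23.5523        70.6569         282.6277
  4        30.00        21.7272        86.9089         434.5444
  5        30.00        20.0436       100.2178         601.3068
  6        30.00        18.4904       110.9422         776.5955
  7        30.00        17.0575       119.4027         955.2220
  8     1,030.00       540.2602     4,322.0815      38,898.7337
  Σ                    694.3372     4,888.9467      42,157.5647
P = 694.3372.
Convexity = Σ t(t+1)·PV / [P·(1+y)²] = 42,157.5647 / (694.3372 × 1.175056) = 51.67096.

51.67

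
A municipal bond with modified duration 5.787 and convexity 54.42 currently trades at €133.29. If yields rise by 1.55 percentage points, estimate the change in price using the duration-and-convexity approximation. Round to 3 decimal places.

-€11.085

Duration effect: -D_mod·Δy = -5.787 × (+0.0155) = -0.0896985
Convexity effect: ½·C·(Δy)² = 0.5 × 54.42 × (0.0155)² = +0.0065372025
ΔP/P ≈ -0.0896985 + 0.0065372025 = -0.0831612975
ΔP ≈ 133.29 × (-0.0831612975) = -11.084569343775.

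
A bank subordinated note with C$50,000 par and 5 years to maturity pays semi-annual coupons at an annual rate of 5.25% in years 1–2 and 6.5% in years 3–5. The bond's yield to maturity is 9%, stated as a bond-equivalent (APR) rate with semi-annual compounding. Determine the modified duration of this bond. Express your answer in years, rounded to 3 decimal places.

Periodic yield y = 0.045. First find Macaulay duration:
  t   CF        PV=CF/(1+0.045)^t    t·PV
  1     1,312.50     1,255.9809     1,255.9809
  2     1,312.50     1,201.8956     2,403.7911
  3     1,312.50     1,150.1393     3,450.4179
  4     1,312.50     1,100.6118     4,402.4471
  5     1,625.00     1,303.9830     6,519.9148
  6     1,625.00     1,247.8306     7,486.9834
  7     1,625.00     1,194.0962     8,358.6737
  8     1,625.00     1,142.6758     9,141.4067
  9     1,625.00     1,093.4697     9,841.2273
  10   51,625.00    33,242.7666   332,427.6658
  Σ                 43,933.4494   385,288.5086
P = 43,933.4494; Macaulay duration = 385,288.5086 / 43,933.4494 = 8.76982 half-year periods = 4.38491 years.
Modified duration = D_Mac / (1 + y) = 4.38491 / 1.045 = 4.19609 years.

4.196 years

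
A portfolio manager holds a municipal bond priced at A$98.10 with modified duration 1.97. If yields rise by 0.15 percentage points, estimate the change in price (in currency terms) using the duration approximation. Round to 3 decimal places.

-A$0.290

Duration approximation: ΔP/P ≈ -D_mod · Δy = -1.97 × (+0.0015) = -0.002955.
ΔP ≈ 98.10 × (-0.002955) = -0.2898855.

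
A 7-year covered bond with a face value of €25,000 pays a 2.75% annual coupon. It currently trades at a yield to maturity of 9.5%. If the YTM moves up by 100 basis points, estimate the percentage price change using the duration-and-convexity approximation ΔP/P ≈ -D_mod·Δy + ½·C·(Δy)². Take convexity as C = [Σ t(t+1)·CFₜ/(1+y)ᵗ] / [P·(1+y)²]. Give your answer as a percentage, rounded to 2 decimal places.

With y = 0.095:
  t   CF        PV=CF/(1+0.095)^t    t·PV        t(t+1)·PV
  1       687.50       627.8539       627.8539       1,255.7078
  2       687.50       573.3825     1,146.7651       3,440.2952
  3       687.50       523.6370     1,570.9111       6,283.6443
  4       687.50       478.2073     1,912.8293       9,564.1465
  5       687.50       436.7190     2,183.5951      13,101.5706
  6       687.50       398.8302     2,392.9809      16,750.8665
  7    25,687.50    13,608.8994    95,262.2961     762,098.3687
  Σ                 16,647.5294   105,097.2315     812,494.5996
P = 16,647.5294; D_Mac = 6.31308 yrs; D_mod = 5.76537 yrs; C = 40.70450.
Duration effect: -5.76537 × (+0.01) = -0.057654
Convexity effect: 0.5 × 40.70450 × (0.01)² = +0.0020352
ΔP/P ≈ -0.057654 + 0.0020352 = -0.055618 = -5.5618%.

-5.56%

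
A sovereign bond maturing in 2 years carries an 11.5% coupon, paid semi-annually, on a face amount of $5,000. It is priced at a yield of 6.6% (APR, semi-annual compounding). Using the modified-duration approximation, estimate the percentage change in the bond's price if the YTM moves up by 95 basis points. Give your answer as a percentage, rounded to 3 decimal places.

Periodic yield y = 0.033. Modified duration first:
  t   CF        PV=CF/(1+0.033)^t    t·PV
  1       287.50       278.3156       278.3156
  2       287.50       269.4246       538.8491
  3       287.50       260.8176       782.4528
  4     5,287.50     4,643.5390    18,574.1559
  Σ                  5,452.0967    20,173.7734
P = 5,452.0967; D_Mac = 3.70019 half-year periods = 1.85009 yrs; D_mod = 1.85009/(1+0.033) = 1.79099 yrs.
ΔP/P ≈ -D_mod · Δy = -1.79099 × (+0.0095) = -0.017014 = -1.7014%.

-1.701%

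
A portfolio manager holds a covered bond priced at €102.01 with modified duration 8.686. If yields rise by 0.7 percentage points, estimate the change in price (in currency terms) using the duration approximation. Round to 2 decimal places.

Duration approximation: ΔP/P ≈ -D_mod · Δy = -8.686 × (+0.007) = -0.060802.
ΔP ≈ 102.01 × (-0.060802) = -6.20241202.

-€6.20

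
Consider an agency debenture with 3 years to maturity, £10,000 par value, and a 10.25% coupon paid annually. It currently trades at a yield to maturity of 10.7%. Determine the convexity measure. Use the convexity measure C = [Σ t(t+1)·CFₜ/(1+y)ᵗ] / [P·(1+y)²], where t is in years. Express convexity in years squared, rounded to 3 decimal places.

8.614

With y = 0.107:
  t   CF        PV=CF/(1+0.107)^t    t·PV        t(t+1)·PV
  1     1,025.00       925.9259       925.9259       1,851.8519
  2     1,025.00       836.4281     1,672.8562       5,018.5687
  3    11,025.00     8,127.1025    24,381.3074      97,525.2296
  Σ                  9,889.4565    26,980.0896     104,395.6502
P = 9,889.4565.
Convexity = Σ t(t+1)·PV / [P·(1+y)²] = 104,395.6502 / (9,889.4565 × 1.225449) = 8.61420.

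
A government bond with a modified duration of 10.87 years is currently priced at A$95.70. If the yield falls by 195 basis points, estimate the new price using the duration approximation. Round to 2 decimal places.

Duration approximation: ΔP/P ≈ -D_mod · Δy = -10.87 × (-0.0195) = +0.211965.
New price ≈ 95.70 × (1 + 0.211965) = 115.9850505.

A$115.99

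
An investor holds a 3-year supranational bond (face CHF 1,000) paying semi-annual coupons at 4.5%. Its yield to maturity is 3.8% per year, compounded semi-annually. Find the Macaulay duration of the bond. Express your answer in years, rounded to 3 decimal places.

Periodic yield y = 0.019. Discount each cash flow and weight by its period:
  t   CF        PV=CF/(1+0.019)^t    t·PV
  1        22.50        22.0805        22.0805
  2        22.50        21.6688        43.3375
  3        22.50        21.2647        63.7942
  4        22.50        20.8682        83.4730
  5        22.50        20.4791       102.3957
  6     1,022.50       913.3100     5,479.8600
  Σ                  1,019.6713     5,794.9408
Price P = Σ PV = 1,019.6713.
Macaulay duration = Σ(t·PV) / P = 5,794.9408 / 1,019.6713 = 5.68315 half-year periods.
In years: 5.68315 / 2 = 2.84157 years.

2.842 years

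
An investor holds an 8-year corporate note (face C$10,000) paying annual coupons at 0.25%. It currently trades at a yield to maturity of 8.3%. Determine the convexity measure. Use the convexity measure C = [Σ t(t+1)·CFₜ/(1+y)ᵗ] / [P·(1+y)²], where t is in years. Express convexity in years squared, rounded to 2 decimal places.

With y = 0.083:
  t   CF        PV=CF/(1+0.083)^t    t·PV        t(t+1)·PV
  1        25.00        23.0840        23.0840          46.1681
  2        25.00        21.3149        42.6298         127.8893
  3        25.00        19.6813        59.0440         236.1761
  4        25.00        18.1730        72.6919         363.4596
  5        25.00        16.7802        83.9011         503.4067
  6        25.00        15.4942        92.9652         650.7566
  7        25.00        14.3067       100.1472         801.1777
  8    10,025.00     5,297.3263    42,378.6107     381,407.4964
  Σ                  5,426.1607    42,853.0740     384,136.5305
P = 5,426.1607.
Convexity = Σ t(t+1)·PV / [P·(1+y)²] = 384,136.5305 / (5,426.1607 × 1.172889) = 60.35817.

60.36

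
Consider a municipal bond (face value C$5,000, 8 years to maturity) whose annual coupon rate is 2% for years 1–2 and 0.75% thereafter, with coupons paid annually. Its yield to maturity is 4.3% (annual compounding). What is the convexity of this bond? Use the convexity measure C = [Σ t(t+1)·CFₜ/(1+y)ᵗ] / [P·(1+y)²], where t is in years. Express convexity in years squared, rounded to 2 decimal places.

With y = 0.043:
  t   CF        PV=CF/(1+0.043)^t    t·PV        t(t+1)·PV
  1       100.00        95.8773        95.8773         191.7546
  2       100.00        91.9245       183.8490         551.5471
  3        37.50        33.0505        99.1516         396.6063
  4        37.50        31.6879       126.7518         633.7588
  5        37.50        30.3815       151.9077         911.4461
  6        37.50        29.1290       174.7739       1,223.4176
  7        37.50        27.9281       195.4966       1,563.9726
  8     5,037.50     3,597.0013    28,776.0102     258,984.0918
  Σ                  3,936.9801    29,803.8180     264,456.5948
P = 3,936.9801.
Convexity = Σ t(t+1)·PV / [P·(1+y)²] = 264,456.5948 / (3,936.9801 × 1.087849) = 61.74795.

61.75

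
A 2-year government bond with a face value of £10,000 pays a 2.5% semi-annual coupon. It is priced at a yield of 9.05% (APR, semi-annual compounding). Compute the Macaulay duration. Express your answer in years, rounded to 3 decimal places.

Periodic yield y = 0.04525. Discount each cash flow and weight by its period:
  t   CF        PV=CF/(1+0.04525)^t    t·PV
  1       125.00       119.5886       119.5886
  2       125.00       114.4115       228.8230
  3       125.00       109.4585       328.3755
  4    10,125.00     8,482.3136    33,929.2546
  Σ                  8,825.7723    34,606.0417
Price P = Σ PV = 8,825.7723.
Macaulay duration = Σ(t·PV) / P = 34,606.0417 / 8,825.7723 = 3.92102 half-year periods.
In years: 3.92102 / 2 = 1.96051 years.

1.961 years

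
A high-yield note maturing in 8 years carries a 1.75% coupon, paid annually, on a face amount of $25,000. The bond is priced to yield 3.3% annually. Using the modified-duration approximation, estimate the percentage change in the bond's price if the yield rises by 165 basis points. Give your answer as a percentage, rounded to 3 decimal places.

-11.982%

Periodic yield y = 0.033. Modified duration first:
  t   CF        PV=CF/(1+0.033)^t    t·PV
  1       437.50       423.5237       423.5237
  2       437.50       409.9939       819.9878
  3       437.50       396.8963     1,190.6890
  4       437.50       384.2172     1,536.8687
  5       437.50       371.9431     1,859.7153
  6       437.50       360.0610     2,160.3662
  7       437.50       348.5586     2,439.9102
  8    25,437.50    19,618.7736   156,950.1884
  Σ                 22,313.9674   167,381.2494
P = 22,313.9674; D_Mac = 7.50119 yrs; D_mod = 7.50119/(1+0.033) = 7.26156 yrs.
ΔP/P ≈ -D_mod · Δy = -7.26156 × (+0.0165) = -0.119816 = -11.9816%.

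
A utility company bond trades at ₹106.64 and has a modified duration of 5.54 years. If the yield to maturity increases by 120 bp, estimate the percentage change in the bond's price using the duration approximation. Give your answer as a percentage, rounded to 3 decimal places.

Duration approximation: ΔP/P ≈ -D_mod · Δy = -5.54 × (+0.012) = -0.066480.
As a percentage: -6.6480%.

-6.648%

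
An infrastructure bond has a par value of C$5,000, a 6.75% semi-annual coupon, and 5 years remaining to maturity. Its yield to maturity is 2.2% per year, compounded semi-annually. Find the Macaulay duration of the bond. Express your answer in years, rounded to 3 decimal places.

Periodic yield y = 0.011. Discount each cash flow and weight by its period:
  t   CF        PV=CF/(1+0.011)^t    t·PV
  1       168.75       166.9139       166.9139
  2       168.75       165.0979       330.1957
  3       168.75       163.3016       489.9047
  4       168.75       161.5248       646.0991
  5       168.75       159.7673       798.8367
  6       168.75       158.0290       948.1741
  7       168.75       156.3096     1,094.1673
  8       168.75       154.6089     1,236.8713
  9       168.75       152.9267     1,376.3405
  10    5,168.75     4,633.1245    46,331.2450
  Σ                  6,071.6043    53,418.7485
Price P = Σ PV = 6,071.6043.
Macaulay duration = Σ(t·PV) / P = 53,418.7485 / 6,071.6043 = 8.79813 half-year periods.
In years: 8.79813 / 2 = 4.39906 years.

4.399 years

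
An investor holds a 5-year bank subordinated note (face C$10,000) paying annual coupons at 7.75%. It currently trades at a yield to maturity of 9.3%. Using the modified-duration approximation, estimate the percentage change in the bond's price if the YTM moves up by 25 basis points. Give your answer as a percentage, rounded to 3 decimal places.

Periodic yield y = 0.093. Modified duration first:
  t   CF        PV=CF/(1+0.093)^t    t·PV
  1       775.00       709.0576       709.0576
  2       775.00       648.7261     1,297.4522
  3       775.00       593.5280     1,780.5840
  4       775.00       543.0265     2,172.1062
  5    10,775.00     6,907.4296    34,537.1481
  Σ                  9,401.7679    40,496.3482
P = 9,401.7679; D_Mac = 4.30731 yrs; D_mod = 4.30731/(1+0.093) = 3.94082 yrs.
ΔP/P ≈ -D_mod · Δy = -3.94082 × (+0.0025) = -0.009852 = -0.9852%.

-0.985%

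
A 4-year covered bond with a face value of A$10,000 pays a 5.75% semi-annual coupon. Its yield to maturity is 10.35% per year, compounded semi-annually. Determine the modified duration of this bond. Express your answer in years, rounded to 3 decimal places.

3.416 years

Periodic yield y = 0.05175. First find Macaulay duration:
  t   CF        PV=CF/(1+0.05175)^t    t·PV
  1       287.50       273.3539       273.3539
  2       287.50       259.9039       519.8078
  3       287.50       247.1157       741.3470
  4       287.50       234.9567       939.8267
  5       287.50       223.3959     1,116.9796
  6       287.50       212.4040     1,274.4241
  7       287.50       201.9530     1,413.6707
  8    10,287.50     6,870.8376    54,966.7007
  Σ                  8,523.9207    61,246.1105
P = 8,523.9207; Macaulay duration = 61,246.1105 / 8,523.9207 = 7.18520 half-year periods = 3.59260 years.
Modified duration = D_Mac / (1 + y) = 3.59260 / 1.05175 = 3.41583 years.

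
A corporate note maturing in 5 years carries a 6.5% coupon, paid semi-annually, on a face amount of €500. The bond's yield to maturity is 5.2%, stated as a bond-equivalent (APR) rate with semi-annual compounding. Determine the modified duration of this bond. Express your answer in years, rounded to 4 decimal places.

Periodic yield y = 0.026. First find Macaulay duration:
  t   CF        PV=CF/(1+0.026)^t    t·PV
  1        16.25        15.8382        15.8382
  2        16.25        15.4368        30.8737
  3        16.25        15.0457        45.1370
  4        16.25        14.6644        58.6575
  5        16.25        14.2928        71.4639
  6        16.25        13.9306        83.5835
  7        16.25        13.5776        95.0429
  8        16.25        13.2335       105.8679
  9        16.25        12.8981       116.0833
  10      516.25       399.3801     3,993.8013
  Σ                    528.2978     4,616.3493
P = 528.2978; Macaulay duration = 4,616.3493 / 528.2978 = 8.73816 half-year periods = 4.36908 years.
Modified duration = D_Mac / (1 + y) = 4.36908 / 1.026 = 4.25836 years.

4.2584 years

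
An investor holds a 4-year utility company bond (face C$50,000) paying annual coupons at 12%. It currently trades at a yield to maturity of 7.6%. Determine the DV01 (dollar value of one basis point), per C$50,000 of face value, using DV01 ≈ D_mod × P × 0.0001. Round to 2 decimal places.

C$18.35

Periodic yield y = 0.076.
  t   CF        PV=CF/(1+0.076)^t    t·PV
  1     6,000.00     5,576.2082     5,576.2082
  2     6,000.00     5,182.3496    10,364.6992
  3     6,000.00     4,816.3100    14,448.9301
  4    56,000.00    41,777.1627   167,108.6509
  Σ                 57,352.0305   197,498.4884
P = 57,352.0305; D_Mac = 3.44362 yrs; D_mod = 3.20039 yrs.
DV01 ≈ 3.20039 × 57,352.0305 × 0.0001 = 18.354878.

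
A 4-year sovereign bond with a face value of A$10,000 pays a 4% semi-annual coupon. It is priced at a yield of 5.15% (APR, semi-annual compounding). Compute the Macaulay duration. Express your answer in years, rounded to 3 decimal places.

3.729 years

Periodic yield y = 0.02575. Discount each cash flow and weight by its period:
  t   CF        PV=CF/(1+0.02575)^t    t·PV
  1       200.00       194.9793       194.9793
  2       200.00       190.0846       380.1692
  3       200.00       185.3128       555.9384
  4       200.00       180.6608       722.6431
  5       200.00       176.1256       880.6278
  6       200.00       171.7042     1,030.2250
  7       200.00       167.3938     1,171.7565
  8    10,200.00     8,322.7714    66,582.1713
  Σ                  9,589.0324    71,518.5106
Price P = Σ PV = 9,589.0324.
Macaulay duration = Σ(t·PV) / P = 71,518.5106 / 9,589.0324 = 7.45837 half-year periods.
In years: 7.45837 / 2 = 3.72918 years.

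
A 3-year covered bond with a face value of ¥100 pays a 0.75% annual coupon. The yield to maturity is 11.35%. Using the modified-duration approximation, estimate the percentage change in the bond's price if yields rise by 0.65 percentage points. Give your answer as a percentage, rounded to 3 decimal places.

Periodic yield y = 0.1135. Modified duration first:
  t   CF        PV=CF/(1+0.1135)^t    t·PV
  1         0.75         0.6736         0.6736
  2         0.75         0.6049         1.2098
  3       100.75        72.9750       218.9251
  Σ                     74.2535       220.8085
P = 74.2535; D_Mac = 2.97371 yrs; D_mod = 2.97371/(1+0.1135) = 2.67060 yrs.
ΔP/P ≈ -D_mod · Δy = -2.67060 × (+0.0065) = -0.017359 = -1.7359%.

-1.736%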